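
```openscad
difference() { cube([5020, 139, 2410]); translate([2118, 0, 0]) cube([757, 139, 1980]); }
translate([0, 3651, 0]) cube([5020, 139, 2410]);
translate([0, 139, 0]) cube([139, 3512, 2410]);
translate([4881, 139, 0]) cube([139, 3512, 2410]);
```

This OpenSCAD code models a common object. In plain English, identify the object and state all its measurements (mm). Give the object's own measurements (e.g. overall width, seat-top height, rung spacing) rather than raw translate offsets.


A single room: four walls, each 2410 mm tall and 139 mm thick, enclosing an outside footprint 5020×3790 mm (x × y), no floor or roof. The front and back walls (−y and +y sides) run the full x-width; the side walls fit between their inner faces. A door opening 757 mm wide and 1980 mm tall is cut through the front wall from the floor up, its −x edge 2118 mm from the wall's −x end.


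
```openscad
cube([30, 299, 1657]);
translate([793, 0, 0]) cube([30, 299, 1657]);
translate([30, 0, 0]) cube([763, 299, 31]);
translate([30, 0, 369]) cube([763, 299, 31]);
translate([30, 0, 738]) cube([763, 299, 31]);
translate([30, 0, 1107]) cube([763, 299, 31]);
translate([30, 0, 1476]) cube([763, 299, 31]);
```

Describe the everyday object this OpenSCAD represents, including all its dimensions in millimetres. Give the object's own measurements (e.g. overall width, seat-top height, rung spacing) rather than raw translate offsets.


An open bookshelf. Two side panels, each 30 mm thick, 299 mm deep and 1657 mm tall, stand 823 mm apart (outside-to-outside). Between them sit 5 shelves, each 31 mm thick and 299 mm deep, spanning the full gap between the sides. The bottom shelf rests on the floor (its underside at z = 0) and the clear gap between one shelf's top and the next shelf's underside is 338 mm.


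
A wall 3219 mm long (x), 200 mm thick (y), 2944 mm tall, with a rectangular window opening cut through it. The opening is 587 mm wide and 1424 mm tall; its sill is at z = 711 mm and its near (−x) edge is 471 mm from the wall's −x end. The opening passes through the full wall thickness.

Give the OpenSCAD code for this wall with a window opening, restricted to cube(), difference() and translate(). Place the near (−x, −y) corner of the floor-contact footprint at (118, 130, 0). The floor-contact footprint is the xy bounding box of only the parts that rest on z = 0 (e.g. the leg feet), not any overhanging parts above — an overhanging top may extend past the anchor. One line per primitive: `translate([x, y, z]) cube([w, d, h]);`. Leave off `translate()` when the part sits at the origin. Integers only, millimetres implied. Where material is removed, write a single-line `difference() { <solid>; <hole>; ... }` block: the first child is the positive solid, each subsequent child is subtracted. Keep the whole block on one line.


difference() { translate([118, 130, 0]) cube([3219, 200, 2944]); translate([589, 130, 711]) cube([587, 200, 1424]); }


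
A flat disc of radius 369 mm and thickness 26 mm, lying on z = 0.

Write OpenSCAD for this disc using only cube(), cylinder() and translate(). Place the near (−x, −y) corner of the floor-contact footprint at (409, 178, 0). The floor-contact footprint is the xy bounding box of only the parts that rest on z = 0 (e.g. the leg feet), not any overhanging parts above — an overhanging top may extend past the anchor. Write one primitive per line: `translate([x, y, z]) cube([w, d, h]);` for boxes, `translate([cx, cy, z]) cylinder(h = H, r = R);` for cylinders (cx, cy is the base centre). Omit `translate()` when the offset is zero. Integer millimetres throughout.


translate([778, 547, 0]) cylinder(h = 26, r = 369);


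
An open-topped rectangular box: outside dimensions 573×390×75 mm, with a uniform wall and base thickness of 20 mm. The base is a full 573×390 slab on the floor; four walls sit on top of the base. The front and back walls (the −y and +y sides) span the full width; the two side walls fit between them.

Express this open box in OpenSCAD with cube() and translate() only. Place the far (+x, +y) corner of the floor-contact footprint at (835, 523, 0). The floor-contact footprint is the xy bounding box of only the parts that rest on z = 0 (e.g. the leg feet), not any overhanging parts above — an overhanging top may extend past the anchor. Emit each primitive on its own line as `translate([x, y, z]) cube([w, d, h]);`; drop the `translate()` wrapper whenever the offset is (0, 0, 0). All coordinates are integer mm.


translate([262, 133, 0]) cube([573, 390, 20]);
translate([262, 133, 20]) cube([573, 20, 55]);
translate([262, 503, 20]) cube([573, 20, 55]);
translate([262, 153, 20]) cube([20, 350, 55]);
translate([815, 153, 20]) cube([20, 350, 55]);


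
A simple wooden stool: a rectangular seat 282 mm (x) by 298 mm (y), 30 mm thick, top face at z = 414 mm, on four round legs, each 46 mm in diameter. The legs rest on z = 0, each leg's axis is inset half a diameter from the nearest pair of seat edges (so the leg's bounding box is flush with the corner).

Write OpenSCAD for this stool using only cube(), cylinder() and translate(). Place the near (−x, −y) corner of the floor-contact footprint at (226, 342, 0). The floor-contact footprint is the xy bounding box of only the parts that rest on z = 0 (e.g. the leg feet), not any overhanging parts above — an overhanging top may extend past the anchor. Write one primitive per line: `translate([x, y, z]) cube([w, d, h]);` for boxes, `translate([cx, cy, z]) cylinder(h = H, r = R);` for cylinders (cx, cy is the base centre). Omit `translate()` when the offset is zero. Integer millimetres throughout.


translate([226, 342, 384]) cube([282, 298, 30]);
translate([249, 365, 0]) cylinder(h = 384, r = 23);
translate([485, 365, 0]) cylinder(h = 384, r = 23);
translate([249, 617, 0]) cylinder(h = 384, r = 23);
translate([485, 617, 0]) cylinder(h = 384, r = 23);


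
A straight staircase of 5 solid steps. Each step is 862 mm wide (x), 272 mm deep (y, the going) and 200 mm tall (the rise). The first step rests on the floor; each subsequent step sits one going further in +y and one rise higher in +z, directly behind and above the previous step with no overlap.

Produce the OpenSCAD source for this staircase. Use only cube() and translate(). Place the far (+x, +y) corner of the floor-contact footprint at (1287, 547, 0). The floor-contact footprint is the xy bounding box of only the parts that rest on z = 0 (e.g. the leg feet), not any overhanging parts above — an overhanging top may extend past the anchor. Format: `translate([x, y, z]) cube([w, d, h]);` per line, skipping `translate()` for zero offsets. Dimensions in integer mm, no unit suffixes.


translate([425, 275, 0]) cube([862, 272, 200]);
translate([425, 547, 200]) cube([862, 272, 200]);
translate([425, 819, 400]) cube([862, 272, 200]);
translate([425, 1091, 600]) cube([862, 272, 200]);
translate([425, 1363, 800]) cube([862, 272, 200]);


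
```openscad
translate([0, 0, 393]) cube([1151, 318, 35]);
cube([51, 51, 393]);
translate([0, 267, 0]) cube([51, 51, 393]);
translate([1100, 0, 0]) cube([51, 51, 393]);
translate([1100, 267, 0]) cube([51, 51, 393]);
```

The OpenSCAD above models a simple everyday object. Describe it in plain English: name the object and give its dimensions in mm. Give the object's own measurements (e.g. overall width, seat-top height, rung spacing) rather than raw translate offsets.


A bench: a 1151×318 mm seat slab, 35 mm thick, top at z = 428 mm, on four 51×51 mm square legs flush with the seat corners and standing on z = 0.


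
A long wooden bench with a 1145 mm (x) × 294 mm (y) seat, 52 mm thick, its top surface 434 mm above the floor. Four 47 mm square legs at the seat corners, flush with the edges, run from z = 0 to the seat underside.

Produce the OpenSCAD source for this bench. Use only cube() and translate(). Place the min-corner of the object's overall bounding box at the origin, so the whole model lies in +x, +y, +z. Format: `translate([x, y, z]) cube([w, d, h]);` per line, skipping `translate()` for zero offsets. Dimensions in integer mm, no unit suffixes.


translate([0, 0, 382]) cube([1145, 294, 52]);
cube([47, 47, 382]);
translate([0, 247, 0]) cube([47, 47, 382]);
translate([1098, 0, 0]) cube([47, 47, 382]);
translate([1098, 247, 0]) cube([47, 47, 382]);


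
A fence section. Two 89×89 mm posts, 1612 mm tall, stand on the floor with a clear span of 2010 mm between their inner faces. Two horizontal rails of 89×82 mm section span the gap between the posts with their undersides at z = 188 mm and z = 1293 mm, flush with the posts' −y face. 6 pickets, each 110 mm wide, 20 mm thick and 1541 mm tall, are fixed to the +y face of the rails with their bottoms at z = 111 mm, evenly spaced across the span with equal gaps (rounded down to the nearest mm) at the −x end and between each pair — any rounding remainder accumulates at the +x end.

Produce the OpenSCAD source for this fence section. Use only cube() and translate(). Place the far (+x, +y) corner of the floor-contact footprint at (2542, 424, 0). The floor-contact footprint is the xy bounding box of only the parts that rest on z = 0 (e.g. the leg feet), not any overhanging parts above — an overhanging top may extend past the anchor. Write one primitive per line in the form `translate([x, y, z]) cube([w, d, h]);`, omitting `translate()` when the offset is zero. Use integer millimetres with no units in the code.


translate([354, 335, 0]) cube([89, 89, 1612]);
translate([2453, 335, 0]) cube([89, 89, 1612]);
translate([443, 335, 188]) cube([2010, 89, 82]);
translate([443, 335, 1293]) cube([2010, 89, 82]);
translate([635, 424, 111]) cube([110, 20, 1541]);
translate([937, 424, 111]) cube([110, 20, 1541]);
translate([1239, 424, 111]) cube([110, 20, 1541]);
translate([1541, 424, 111]) cube([110, 20, 1541]);
translate([1843, 424, 111]) cube([110, 20, 1541]);
translate([2145, 424, 111]) cube([110, 20, 1541]);


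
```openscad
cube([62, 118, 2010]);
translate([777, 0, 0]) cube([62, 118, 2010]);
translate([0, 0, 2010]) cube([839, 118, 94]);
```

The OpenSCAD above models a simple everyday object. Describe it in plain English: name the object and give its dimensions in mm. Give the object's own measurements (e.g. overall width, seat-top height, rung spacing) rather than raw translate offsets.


A door frame. The clear opening is 715 mm wide and 2010 mm high. Two 62 mm wide jambs, 118 mm deep, stand either side of the opening from the floor to the top of the opening. A 94 mm thick head sits across the top of both jambs, spanning the full outside width of the frame.


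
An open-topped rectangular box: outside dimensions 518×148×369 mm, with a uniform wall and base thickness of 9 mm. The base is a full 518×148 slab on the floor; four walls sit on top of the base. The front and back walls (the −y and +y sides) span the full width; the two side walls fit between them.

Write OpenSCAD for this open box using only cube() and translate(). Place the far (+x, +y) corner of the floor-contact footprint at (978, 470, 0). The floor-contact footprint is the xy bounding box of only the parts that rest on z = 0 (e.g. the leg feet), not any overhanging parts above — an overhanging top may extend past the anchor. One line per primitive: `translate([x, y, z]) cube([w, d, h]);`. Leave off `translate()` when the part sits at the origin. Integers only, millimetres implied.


translate([460, 322, 0]) cube([518, 148, 9]);
translate([460, 322, 9]) cube([518, 9, 360]);
translate([460, 461, 9]) cube([518, 9, 360]);
translate([460, 331, 9]) cube([9, 130, 360]);
translate([969, 331, 9]) cube([9, 130, 360]);


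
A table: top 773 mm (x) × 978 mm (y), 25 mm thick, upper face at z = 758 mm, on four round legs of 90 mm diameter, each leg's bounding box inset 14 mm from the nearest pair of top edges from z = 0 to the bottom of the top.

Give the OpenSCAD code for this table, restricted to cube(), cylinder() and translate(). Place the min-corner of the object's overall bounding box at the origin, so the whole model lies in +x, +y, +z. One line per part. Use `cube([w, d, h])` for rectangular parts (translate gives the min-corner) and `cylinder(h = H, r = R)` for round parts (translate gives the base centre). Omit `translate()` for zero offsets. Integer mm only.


translate([0, 0, 733]) cube([773, 978, 25]);
translate([59, 59, 0]) cylinder(h = 733, r = 45);
translate([714, 59, 0]) cylinder(h = 733, r = 45);
translate([59, 919, 0]) cylinder(h = 733, r = 45);
translate([714, 919, 0]) cylinder(h = 733, r = 45);


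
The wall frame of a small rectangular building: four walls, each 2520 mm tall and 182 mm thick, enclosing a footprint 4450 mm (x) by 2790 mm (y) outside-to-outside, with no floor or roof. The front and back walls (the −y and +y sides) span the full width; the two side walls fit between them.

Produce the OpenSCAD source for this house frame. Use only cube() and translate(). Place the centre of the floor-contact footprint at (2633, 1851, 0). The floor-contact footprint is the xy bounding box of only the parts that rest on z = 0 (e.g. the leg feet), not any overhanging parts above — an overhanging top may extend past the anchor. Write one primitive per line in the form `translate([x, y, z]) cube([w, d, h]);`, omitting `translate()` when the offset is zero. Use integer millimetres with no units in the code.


translate([408, 456, 0]) cube([4450, 182, 2520]);
translate([408, 3064, 0]) cube([4450, 182, 2520]);
translate([408, 638, 0]) cube([182, 2426, 2520]);
translate([4676, 638, 0]) cube([182, 2426, 2520]);


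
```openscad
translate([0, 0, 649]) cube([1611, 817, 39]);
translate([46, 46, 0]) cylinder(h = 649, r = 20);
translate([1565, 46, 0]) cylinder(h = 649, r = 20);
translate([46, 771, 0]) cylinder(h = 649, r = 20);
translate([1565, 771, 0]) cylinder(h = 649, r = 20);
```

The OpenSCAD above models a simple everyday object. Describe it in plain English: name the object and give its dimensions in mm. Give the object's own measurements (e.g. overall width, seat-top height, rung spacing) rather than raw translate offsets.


A table: top 1611 mm (x) × 817 mm (y), 39 mm thick, upper face at z = 688 mm, on four round legs of 40 mm diameter, each leg's bounding box inset 26 mm from the nearest pair of top edges from z = 0 to the bottom of the top.


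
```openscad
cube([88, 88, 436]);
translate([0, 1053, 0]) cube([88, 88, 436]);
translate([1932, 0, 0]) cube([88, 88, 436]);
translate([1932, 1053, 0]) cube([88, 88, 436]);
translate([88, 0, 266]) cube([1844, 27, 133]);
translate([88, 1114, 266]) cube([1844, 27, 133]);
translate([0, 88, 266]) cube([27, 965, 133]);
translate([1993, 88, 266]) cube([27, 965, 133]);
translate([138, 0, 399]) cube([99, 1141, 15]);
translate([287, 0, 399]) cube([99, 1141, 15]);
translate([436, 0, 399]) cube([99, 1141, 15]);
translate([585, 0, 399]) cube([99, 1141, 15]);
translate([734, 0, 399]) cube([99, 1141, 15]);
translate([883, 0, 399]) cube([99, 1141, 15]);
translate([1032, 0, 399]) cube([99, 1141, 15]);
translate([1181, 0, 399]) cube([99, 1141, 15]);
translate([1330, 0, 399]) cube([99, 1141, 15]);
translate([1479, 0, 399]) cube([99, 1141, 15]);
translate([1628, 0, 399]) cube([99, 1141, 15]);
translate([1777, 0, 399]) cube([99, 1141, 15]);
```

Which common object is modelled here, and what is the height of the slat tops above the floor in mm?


A bed frame. The slat-top height is 414 mm.

Four posts, four rails, and a row of slats — a bed frame. Slats sit on the rails at z = 266 + 133 = 399; with slat thickness 15, the top is 414 mm.


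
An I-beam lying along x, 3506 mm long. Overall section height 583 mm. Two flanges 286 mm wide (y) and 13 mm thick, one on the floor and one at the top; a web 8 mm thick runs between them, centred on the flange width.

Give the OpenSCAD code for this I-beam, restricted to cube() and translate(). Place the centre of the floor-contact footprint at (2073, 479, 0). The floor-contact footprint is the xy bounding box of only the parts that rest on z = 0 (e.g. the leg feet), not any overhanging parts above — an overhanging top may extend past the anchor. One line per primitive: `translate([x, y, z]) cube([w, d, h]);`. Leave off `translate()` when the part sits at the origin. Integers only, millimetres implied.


translate([320, 336, 0]) cube([3506, 286, 13]);
translate([320, 475, 13]) cube([3506, 8, 557]);
translate([320, 336, 570]) cube([3506, 286, 13]);


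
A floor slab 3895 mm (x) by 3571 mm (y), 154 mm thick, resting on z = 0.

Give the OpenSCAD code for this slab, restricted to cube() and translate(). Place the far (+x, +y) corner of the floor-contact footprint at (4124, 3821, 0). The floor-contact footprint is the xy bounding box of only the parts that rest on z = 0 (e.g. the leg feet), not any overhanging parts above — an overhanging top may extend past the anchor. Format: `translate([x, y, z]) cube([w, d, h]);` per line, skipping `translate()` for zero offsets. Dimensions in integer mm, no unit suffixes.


translate([229, 250, 0]) cube([3895, 3571, 154]);


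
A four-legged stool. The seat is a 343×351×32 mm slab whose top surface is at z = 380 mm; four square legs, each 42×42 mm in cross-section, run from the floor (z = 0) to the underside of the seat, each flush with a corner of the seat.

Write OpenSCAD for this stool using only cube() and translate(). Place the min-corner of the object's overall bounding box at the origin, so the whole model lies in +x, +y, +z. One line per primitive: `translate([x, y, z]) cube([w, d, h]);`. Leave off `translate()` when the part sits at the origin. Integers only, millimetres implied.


translate([0, 0, 348]) cube([343, 351, 32]);
cube([42, 42, 348]);
translate([301, 0, 0]) cube([42, 42, 348]);
translate([0, 309, 0]) cube([42, 42, 348]);
translate([301, 309, 0]) cube([42, 42, 348]);


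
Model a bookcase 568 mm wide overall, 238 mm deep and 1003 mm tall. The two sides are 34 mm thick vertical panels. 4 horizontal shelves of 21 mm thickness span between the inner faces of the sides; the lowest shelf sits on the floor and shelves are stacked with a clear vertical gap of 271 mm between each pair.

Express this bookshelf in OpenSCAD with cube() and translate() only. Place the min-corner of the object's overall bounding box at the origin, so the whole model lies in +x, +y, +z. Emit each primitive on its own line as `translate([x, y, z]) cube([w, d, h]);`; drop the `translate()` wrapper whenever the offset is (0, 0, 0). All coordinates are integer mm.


cube([34, 238, 1003]);
translate([534, 0, 0]) cube([34, 238, 1003]);
translate([34, 0, 0]) cube([500, 238, 21]);
translate([34, 0, 292]) cube([500, 238, 21]);
translate([34, 0, 584]) cube([500, 238, 21]);
translate([34, 0, 876]) cube([500, 238, 21]);


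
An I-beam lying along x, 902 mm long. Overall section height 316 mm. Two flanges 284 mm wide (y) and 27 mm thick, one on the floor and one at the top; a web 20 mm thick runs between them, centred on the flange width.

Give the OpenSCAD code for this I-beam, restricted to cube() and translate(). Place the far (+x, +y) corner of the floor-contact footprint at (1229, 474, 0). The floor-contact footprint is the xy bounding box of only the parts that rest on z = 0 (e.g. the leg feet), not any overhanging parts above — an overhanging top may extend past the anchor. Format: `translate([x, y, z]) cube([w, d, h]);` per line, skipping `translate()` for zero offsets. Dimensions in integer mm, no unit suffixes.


translate([327, 190, 0]) cube([902, 284, 27]);
translate([327, 322, 27]) cube([902, 20, 262]);
translate([327, 190, 289]) cube([902, 284, 27]);


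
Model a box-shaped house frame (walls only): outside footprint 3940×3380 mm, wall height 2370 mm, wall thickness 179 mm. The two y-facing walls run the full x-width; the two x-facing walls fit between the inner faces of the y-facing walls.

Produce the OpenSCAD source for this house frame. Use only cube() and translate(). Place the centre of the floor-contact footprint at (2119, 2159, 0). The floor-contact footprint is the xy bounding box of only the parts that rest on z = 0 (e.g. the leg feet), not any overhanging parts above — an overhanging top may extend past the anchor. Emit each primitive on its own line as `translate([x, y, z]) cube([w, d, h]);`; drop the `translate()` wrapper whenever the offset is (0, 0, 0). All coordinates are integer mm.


translate([149, 469, 0]) cube([3940, 179, 2370]);
translate([149, 3670, 0]) cube([3940, 179, 2370]);
translate([149, 648, 0]) cube([179, 3022, 2370]);
translate([3910, 648, 0]) cube([179, 3022, 2370]);


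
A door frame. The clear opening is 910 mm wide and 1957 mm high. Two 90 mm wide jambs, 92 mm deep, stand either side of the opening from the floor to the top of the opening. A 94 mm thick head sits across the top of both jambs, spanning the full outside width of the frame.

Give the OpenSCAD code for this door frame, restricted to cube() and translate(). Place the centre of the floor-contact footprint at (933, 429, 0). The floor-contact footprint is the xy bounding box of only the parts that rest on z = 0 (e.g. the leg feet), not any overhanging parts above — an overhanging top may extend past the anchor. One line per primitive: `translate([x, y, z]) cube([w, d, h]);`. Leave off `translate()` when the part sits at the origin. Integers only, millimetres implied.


translate([388, 383, 0]) cube([90, 92, 1957]);
translate([1388, 383, 0]) cube([90, 92, 1957]);
translate([388, 383, 1957]) cube([1090, 92, 94]);


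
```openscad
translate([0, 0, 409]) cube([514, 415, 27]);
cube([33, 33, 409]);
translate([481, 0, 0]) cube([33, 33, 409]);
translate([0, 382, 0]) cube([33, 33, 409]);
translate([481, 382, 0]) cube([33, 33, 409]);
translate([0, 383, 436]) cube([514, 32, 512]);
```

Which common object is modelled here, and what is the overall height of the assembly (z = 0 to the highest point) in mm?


A chair. The overall height is 948 mm.

A slab on four corner posts with a tall panel at the back — a chair. The seat slab sits at z = 409 with thickness 27, and the 512 mm backrest starts at the seat top, so the overall height is 409 + 27 + 512 = 948 mm.


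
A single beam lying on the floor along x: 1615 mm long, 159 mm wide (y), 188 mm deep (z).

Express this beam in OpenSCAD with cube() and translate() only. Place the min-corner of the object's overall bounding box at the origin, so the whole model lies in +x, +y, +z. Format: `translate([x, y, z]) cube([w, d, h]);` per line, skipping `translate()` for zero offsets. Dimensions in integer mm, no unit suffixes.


cube([1615, 159, 188]);


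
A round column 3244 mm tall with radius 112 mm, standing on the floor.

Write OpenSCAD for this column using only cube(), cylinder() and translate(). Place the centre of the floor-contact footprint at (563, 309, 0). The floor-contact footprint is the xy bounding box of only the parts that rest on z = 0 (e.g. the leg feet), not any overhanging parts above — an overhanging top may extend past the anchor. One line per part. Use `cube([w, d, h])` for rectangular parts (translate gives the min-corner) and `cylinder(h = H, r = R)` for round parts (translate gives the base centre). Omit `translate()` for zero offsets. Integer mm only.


translate([563, 309, 0]) cylinder(h = 3244, r = 112);


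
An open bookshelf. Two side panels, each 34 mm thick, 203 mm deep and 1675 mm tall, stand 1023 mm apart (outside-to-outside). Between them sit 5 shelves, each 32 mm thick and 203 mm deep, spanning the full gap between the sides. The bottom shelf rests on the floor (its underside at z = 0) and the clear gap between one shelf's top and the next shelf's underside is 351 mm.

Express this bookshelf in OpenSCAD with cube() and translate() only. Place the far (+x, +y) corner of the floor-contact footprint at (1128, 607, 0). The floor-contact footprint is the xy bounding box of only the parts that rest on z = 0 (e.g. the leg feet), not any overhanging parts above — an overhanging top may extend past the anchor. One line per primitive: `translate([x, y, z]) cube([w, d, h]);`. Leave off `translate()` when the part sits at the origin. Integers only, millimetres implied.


translate([105, 404, 0]) cube([34, 203, 1675]);
translate([1094, 404, 0]) cube([34, 203, 1675]);
translate([139, 404, 0]) cube([955, 203, 32]);
translate([139, 404, 383]) cube([955, 203, 32]);
translate([139, 404, 766]) cube([955, 203, 32]);
translate([139, 404, 1149]) cube([955, 203, 32]);
translate([139, 404, 1532]) cube([955, 203, 32]);


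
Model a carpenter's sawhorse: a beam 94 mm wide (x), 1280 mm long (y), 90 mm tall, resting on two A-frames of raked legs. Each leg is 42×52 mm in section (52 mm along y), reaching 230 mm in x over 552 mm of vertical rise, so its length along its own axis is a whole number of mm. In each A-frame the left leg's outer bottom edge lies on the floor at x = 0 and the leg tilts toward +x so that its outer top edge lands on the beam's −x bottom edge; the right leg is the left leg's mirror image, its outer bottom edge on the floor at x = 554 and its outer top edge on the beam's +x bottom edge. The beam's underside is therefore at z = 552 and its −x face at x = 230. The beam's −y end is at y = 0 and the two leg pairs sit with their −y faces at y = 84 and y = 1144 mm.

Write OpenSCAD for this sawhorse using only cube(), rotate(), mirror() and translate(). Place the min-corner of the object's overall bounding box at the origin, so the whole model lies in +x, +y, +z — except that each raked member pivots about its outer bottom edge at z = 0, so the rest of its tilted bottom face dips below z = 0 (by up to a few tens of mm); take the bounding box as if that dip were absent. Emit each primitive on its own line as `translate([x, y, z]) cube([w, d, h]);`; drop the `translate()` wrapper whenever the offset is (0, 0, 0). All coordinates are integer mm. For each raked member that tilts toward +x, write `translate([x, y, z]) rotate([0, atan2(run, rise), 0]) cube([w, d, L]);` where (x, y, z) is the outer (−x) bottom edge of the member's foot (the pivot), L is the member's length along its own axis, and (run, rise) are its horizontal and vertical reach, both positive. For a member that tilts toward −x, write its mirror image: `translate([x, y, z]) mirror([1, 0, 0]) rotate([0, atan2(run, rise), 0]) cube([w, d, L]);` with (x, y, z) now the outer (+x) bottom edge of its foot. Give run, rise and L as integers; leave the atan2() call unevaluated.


// leg length = √(230² + 552²) = 598
// right-leg outer foot x = 2·230 + 94 = 554
// beam min-corner = (230, 0, 552)
translate([230, 0, 552]) cube([94, 1280, 90]);
translate([0, 84, 0]) rotate([0, atan2(230, 552), 0]) cube([42, 52, 598]);
translate([554, 84, 0]) mirror([1, 0, 0]) rotate([0, atan2(230, 552), 0]) cube([42, 52, 598]);
translate([0, 1144, 0]) rotate([0, atan2(230, 552), 0]) cube([42, 52, 598]);
translate([554, 1144, 0]) mirror([1, 0, 0]) rotate([0, atan2(230, 552), 0]) cube([42, 52, 598]);


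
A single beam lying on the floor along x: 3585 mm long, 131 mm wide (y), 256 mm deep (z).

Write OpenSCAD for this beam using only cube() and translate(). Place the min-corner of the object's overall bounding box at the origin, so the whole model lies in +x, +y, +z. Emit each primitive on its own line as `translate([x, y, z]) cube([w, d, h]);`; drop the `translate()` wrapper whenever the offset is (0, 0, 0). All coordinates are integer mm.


cube([3585, 131, 256]);


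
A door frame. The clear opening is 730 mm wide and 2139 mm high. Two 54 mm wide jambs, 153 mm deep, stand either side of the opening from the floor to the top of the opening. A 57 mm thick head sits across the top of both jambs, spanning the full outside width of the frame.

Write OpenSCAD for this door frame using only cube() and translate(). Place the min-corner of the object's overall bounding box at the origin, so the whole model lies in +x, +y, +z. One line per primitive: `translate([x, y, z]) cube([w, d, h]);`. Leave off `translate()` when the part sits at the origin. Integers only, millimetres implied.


cube([54, 153, 2139]);
translate([784, 0, 0]) cube([54, 153, 2139]);
translate([0, 0, 2139]) cube([838, 153, 57]);


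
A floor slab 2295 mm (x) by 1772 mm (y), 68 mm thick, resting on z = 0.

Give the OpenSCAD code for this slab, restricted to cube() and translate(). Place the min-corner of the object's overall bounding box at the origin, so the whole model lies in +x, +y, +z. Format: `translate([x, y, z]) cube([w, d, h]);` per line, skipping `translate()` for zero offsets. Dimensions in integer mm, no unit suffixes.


cube([2295, 1772, 68]);


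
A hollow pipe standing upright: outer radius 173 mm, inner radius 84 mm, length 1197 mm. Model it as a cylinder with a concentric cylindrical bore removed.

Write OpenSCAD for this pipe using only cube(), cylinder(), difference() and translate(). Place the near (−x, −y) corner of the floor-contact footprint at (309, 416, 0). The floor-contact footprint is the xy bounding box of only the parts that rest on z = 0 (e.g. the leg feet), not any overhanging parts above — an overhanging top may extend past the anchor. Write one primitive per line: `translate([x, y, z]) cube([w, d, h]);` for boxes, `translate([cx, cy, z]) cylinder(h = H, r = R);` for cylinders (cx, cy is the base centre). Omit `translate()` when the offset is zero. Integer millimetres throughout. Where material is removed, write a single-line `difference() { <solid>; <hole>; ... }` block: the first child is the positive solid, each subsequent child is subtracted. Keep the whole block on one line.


difference() { translate([482, 589, 0]) cylinder(h = 1197, r = 173); translate([482, 589, 0]) cylinder(h = 1197, r = 84); }


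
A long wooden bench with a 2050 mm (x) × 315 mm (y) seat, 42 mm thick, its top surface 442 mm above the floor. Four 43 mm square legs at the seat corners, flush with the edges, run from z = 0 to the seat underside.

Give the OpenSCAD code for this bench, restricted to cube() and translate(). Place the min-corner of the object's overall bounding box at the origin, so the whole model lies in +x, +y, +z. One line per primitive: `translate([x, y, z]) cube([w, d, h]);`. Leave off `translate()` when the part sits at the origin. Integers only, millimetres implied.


translate([0, 0, 400]) cube([2050, 315, 42]);
cube([43, 43, 400]);
translate([0, 272, 0]) cube([43, 43, 400]);
translate([2007, 0, 0]) cube([43, 43, 400]);
translate([2007, 272, 0]) cube([43, 43, 400]);


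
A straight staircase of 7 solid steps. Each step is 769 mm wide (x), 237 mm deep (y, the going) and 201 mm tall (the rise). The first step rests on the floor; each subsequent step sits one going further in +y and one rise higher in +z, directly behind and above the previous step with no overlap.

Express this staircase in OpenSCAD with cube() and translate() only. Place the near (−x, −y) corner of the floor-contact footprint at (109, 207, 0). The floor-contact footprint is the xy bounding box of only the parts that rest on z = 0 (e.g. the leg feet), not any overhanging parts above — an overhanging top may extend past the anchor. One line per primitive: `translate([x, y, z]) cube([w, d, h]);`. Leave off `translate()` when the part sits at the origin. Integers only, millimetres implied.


translate([109, 207, 0]) cube([769, 237, 201]);
translate([109, 444, 201]) cube([769, 237, 201]);
translate([109, 681, 402]) cube([769, 237, 201]);
translate([109, 918, 603]) cube([769, 237, 201]);
translate([109, 1155, 804]) cube([769, 237, 201]);
translate([109, 1392, 1005]) cube([769, 237, 201]);
translate([109, 1629, 1206]) cube([769, 237, 201]);


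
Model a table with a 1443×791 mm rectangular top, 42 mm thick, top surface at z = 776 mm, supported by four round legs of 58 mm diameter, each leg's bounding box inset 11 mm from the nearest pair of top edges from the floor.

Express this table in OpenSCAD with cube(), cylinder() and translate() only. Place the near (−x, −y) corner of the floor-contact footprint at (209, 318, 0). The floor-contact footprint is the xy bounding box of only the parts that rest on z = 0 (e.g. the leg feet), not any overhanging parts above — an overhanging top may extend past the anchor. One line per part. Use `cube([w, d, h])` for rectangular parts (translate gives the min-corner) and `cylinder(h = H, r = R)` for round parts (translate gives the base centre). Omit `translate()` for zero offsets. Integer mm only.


translate([198, 307, 734]) cube([1443, 791, 42]);
translate([238, 347, 0]) cylinder(h = 734, r = 29);
translate([1601, 347, 0]) cylinder(h = 734, r = 29);
translate([238, 1058, 0]) cylinder(h = 734, r = 29);
translate([1601, 1058, 0]) cylinder(h = 734, r = 29);


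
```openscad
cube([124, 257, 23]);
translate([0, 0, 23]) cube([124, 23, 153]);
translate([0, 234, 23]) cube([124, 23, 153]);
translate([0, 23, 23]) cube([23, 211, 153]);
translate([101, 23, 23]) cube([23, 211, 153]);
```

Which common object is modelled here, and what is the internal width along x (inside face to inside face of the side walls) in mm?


An open box. The internal width is 78 mm.

A 124×257 base slab with four walls standing on it — an open box. The base is 124 mm wide and the walls are 23 mm thick, so the internal width is 124 − 2 × 23 = 78 mm.


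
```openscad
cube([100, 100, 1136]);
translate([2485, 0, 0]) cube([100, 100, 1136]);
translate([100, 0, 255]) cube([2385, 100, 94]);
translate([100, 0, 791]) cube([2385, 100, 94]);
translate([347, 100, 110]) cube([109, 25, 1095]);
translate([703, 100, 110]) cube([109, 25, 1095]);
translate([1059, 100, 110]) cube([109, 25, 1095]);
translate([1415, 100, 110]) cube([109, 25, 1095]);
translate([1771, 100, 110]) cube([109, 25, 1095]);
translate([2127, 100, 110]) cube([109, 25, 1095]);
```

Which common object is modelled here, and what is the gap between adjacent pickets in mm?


A fence section. The picket gap is 247 mm.

Two posts, two rails, 6 pickets — a fence section. Span 2385 mm holds 6 pickets of 109 mm with 7 equal gaps: ⌊(2385 − 6·109) / 7⌋ = 247 mm.


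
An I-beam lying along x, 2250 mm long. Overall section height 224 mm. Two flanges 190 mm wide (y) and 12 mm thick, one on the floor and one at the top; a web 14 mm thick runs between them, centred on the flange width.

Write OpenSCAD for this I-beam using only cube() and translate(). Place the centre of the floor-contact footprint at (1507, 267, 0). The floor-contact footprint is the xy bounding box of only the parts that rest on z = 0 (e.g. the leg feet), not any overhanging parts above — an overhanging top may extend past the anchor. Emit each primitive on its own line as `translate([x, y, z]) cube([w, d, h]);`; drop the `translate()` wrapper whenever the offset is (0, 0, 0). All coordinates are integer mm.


translate([382, 172, 0]) cube([2250, 190, 12]);
translate([382, 260, 12]) cube([2250, 14, 200]);
translate([382, 172, 212]) cube([2250, 190, 12]);


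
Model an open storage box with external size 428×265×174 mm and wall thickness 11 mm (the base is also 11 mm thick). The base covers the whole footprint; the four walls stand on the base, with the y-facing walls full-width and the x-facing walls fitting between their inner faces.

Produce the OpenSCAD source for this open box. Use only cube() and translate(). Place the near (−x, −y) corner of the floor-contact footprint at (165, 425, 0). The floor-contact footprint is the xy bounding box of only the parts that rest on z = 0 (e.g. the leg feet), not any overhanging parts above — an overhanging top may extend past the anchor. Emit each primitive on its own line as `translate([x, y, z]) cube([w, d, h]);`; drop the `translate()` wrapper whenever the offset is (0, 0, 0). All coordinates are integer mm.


translate([165, 425, 0]) cube([428, 265, 11]);
translate([165, 425, 11]) cube([428, 11, 163]);
translate([165, 679, 11]) cube([428, 11, 163]);
translate([165, 436, 11]) cube([11, 243, 163]);
translate([582, 436, 11]) cube([11, 243, 163]);


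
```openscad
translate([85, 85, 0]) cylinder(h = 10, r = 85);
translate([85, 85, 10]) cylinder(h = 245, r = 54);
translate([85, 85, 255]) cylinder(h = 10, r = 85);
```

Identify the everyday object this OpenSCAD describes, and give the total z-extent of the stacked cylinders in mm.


A spool. The overall height is 265 mm.

Three coaxial cylinders, large–small–large — a spool. Two 10 mm flanges and a 245 mm core give 10 + 245 + 10 = 265 mm.


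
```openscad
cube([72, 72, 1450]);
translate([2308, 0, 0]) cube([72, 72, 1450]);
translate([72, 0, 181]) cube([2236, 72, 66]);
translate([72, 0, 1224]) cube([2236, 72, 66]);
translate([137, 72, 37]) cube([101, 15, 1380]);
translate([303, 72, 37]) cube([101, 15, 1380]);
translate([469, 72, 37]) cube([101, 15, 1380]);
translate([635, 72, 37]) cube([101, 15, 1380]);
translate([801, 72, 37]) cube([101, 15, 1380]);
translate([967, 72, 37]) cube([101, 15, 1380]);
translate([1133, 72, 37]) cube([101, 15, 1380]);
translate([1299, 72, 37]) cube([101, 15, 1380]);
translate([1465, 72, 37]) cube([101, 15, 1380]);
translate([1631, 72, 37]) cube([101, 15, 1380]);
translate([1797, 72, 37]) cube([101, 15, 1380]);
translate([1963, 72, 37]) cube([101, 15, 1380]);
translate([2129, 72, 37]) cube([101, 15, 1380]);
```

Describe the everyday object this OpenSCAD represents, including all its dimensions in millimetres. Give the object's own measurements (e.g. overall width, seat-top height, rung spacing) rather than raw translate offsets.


A fence section. Two 72×72 mm posts, 1450 mm tall, stand on the floor with a clear span of 2236 mm between their inner faces. Two horizontal rails of 72×66 mm section span the gap between the posts with their undersides at z = 181 mm and z = 1224 mm, flush with the posts' −y face. 13 pickets, each 101 mm wide, 15 mm thick and 1380 mm tall, are fixed to the +y face of the rails with their bottoms at z = 37 mm, spaced across the span with a 65 mm gap after the −x post and between neighbouring pickets, with 78 mm left before the +x post.


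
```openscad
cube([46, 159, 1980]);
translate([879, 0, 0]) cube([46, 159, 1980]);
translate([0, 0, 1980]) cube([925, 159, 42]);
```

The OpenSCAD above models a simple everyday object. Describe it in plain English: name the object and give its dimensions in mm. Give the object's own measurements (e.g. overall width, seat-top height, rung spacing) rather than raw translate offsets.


A door frame. The clear opening is 833 mm wide and 1980 mm high. Two 46 mm wide jambs, 159 mm deep, stand either side of the opening from the floor to the top of the opening. A 42 mm thick head sits across the top of both jambs, spanning the full outside width of the frame.


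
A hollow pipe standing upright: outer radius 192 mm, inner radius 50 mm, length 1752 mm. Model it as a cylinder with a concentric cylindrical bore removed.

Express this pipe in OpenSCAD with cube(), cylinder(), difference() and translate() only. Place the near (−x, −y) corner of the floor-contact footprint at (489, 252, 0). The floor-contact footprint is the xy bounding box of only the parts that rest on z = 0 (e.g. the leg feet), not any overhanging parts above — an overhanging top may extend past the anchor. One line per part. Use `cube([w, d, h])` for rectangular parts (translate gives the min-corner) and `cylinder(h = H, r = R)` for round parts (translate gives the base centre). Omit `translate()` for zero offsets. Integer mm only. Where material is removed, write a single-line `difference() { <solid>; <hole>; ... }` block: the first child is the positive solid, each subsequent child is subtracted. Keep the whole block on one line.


difference() { translate([681, 444, 0]) cylinder(h = 1752, r = 192); translate([681, 444, 0]) cylinder(h = 1752, r = 50); }


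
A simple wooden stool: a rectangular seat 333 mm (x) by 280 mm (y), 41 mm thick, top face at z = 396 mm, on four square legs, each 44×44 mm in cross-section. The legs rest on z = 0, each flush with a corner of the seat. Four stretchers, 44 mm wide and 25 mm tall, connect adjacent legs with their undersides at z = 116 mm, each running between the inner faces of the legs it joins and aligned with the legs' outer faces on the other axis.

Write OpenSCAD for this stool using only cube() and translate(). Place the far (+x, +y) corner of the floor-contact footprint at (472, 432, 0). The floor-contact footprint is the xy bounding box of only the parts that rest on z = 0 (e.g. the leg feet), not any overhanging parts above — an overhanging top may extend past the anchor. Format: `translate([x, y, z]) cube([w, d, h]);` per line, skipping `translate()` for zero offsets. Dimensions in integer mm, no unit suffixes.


translate([139, 152, 355]) cube([333, 280, 41]);
translate([139, 152, 0]) cube([44, 44, 355]);
translate([428, 152, 0]) cube([44, 44, 355]);
translate([139, 388, 0]) cube([44, 44, 355]);
translate([428, 388, 0]) cube([44, 44, 355]);
translate([183, 152, 116]) cube([245, 44, 25]);
translate([183, 388, 116]) cube([245, 44, 25]);
translate([139, 196, 116]) cube([44, 192, 25]);
translate([428, 196, 116]) cube([44, 192, 25]);
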